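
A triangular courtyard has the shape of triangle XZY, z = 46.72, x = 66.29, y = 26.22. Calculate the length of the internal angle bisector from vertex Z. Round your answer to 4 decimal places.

35.9835

By the law of cosines, cos Z = (y² + x² − z²) / (2·y·x) ≈ 0.83397, so ∠Z ≈ 33.49°.
The bisector from Z has length 2·y·x·cos(∠Z/2)/(y+x) ≈ 35.984.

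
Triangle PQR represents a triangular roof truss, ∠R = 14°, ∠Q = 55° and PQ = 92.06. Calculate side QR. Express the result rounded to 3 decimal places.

355.261

The third angle is ∠P = 180° − ∠Q − ∠R = 111.00°.
Law of sines: QR = PQ·sin P/sin R ≈ 355.26.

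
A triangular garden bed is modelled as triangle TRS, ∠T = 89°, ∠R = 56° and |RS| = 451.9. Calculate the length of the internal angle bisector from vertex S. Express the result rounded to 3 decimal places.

t_S ≈ 390.733

The third angle is ∠S = 180° − ∠T − ∠R = 35.00°.
Law of sines: |ST| = |RS|·sin R/sin T ≈ 374.7.
Law of sines: |TR| = |RS|·sin S/sin T ≈ 259.24.
The bisector from S has length 2·|RS|·|ST|·cos(∠S/2)/(|RS|+|ST|) ≈ 390.73.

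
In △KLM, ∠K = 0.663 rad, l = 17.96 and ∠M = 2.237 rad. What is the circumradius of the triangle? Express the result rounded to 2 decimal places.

The third angle is ∠L = π − ∠M − ∠K = 0.242 rad.
Law of sines: k = l·sin K/sin L ≈ 46.203.
Law of sines: m = l·sin M/sin L ≈ 59.017.
Circumradius = l/(2 sin L) ≈ 37.534.

37.53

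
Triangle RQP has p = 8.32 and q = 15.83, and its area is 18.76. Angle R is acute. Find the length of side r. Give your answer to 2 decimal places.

From area = ½·q·p·sin R, we get sin R = 2·area/(q·p) ≈ 0.28488.
Taking the acute solution, ∠R ≈ 16.55°.
Law of cosines then gives r ≈ 8.2046.

8.20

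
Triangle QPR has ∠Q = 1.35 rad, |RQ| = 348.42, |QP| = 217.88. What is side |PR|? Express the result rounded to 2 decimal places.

368.26

By the law of cosines, |PR|² = |RQ|² + |QP|² − 2·|RQ|·|QP|·cos Q = 1.3562e+05, so |PR| ≈ 368.26.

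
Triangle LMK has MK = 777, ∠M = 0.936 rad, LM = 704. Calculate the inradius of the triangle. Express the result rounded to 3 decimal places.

By the law of cosines, KL² = LM² + MK² − 2·LM·MK·cos M = 4.5058e+05, so KL ≈ 671.25.
Area = ½·LM·MK·sin M ≈ 2.2022e+05.
Semiperimeter s = (777+671.25+704)/2 = 1076.1.
Inradius = area/s = 2.2022e+05/1076.1 ≈ 204.64.

r ≈ 204.645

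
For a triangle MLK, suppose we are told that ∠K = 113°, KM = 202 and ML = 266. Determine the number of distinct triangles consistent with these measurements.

KM·sin K = 202·sin(113°) ≈ 185.9.
Since ∠K is not acute, a triangle exists only if ML > KM; here ML > KM, so there is exactly one triangle.

1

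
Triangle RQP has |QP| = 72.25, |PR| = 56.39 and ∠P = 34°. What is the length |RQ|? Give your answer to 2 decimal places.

By the law of cosines, |RQ|² = |QP|² + |PR|² − 2·|QP|·|PR|·cos P = 1644.6, so |RQ| ≈ 40.554.

40.55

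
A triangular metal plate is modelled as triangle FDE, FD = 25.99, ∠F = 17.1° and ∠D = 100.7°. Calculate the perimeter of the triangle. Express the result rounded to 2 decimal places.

The third angle is ∠E = 180° − ∠F − ∠D = 62.20°.
Law of sines: DE = FD·sin F/sin E ≈ 8.6392.
Law of sines: EF = FD·sin D/sin E ≈ 28.87.
Semiperimeter s = (8.6392+28.87+25.99)/2 = 31.75.
Perimeter = 8.6392 + 28.87 + 25.99 = 63.5.

perimeter ≈ 63.50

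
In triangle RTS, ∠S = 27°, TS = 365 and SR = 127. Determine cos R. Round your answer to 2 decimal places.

-0.77

By the law of cosines, RT² = TS² + SR² − 2·TS·SR·cos S = 66749, so RT ≈ 258.36.
Law of cosines again: cos R = (SR² + RT² − TS²)/(2·SR·RT) ≈ -0.76722, so ∠R ≈ 140.10°.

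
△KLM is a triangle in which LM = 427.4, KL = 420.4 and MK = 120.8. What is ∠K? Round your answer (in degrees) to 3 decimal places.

∠K ≈ 85.110°

By the law of cosines, cos K = (MK² + KL² − LM²) / (2·MK·KL) ≈ 0.08524, so ∠K ≈ 85.11°.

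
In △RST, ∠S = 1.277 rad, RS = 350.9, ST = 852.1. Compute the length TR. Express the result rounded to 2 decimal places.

By the law of cosines, TR² = RS² + ST² − 2·RS·ST·cos S = 6.7603e+05, so TR ≈ 822.21.

822.21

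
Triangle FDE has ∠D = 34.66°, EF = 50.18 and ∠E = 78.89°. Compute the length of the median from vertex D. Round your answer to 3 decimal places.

The third angle is ∠F = 180° − ∠D − ∠E = 66.45°.
Law of sines: DE = EF·sin F/sin D ≈ 80.887.
Law of sines: FD = EF·sin E/sin D ≈ 86.582.
Median from D: ½√(2·FD² + 2·DE² − EF²) ≈ 79.938.

79.938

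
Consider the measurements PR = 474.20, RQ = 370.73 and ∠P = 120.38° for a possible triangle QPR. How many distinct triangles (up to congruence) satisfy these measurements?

PR·sin P = 474.20·sin(120.38°) ≈ 409.1.
Since ∠P is not acute, a triangle exists only if RQ > PR; here RQ ≤ PR, so there is no triangle.

0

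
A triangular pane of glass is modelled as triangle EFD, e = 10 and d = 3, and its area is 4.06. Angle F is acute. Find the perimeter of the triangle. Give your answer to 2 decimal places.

From area = ½·d·e·sin F, we get sin F = 2·area/(d·e) ≈ 0.27067.
Taking the acute solution, ∠F ≈ 15.70°.
Law of cosines then gives f ≈ 7.1582.
Perimeter = 10 + 7.1582 + 3 = 20.158.

perimeter ≈ 20.16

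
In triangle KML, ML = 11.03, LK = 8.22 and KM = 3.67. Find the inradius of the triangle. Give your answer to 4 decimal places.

Semiperimeter s = (11.03 + 8.22 + 3.67)/2 = 11.46.
Heron's formula: area = √(11.46·0.43·3.24·7.79) ≈ 11.152.
Inradius = area/s = 11.152/11.46 ≈ 0.97316.

0.9732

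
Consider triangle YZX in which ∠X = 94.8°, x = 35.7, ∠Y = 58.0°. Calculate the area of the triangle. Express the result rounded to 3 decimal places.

The third angle is ∠Z = 180° − ∠X − ∠Y = 27.20°.
Law of sines: y = x·sin Y/sin X ≈ 30.382.
Law of sines: z = x·sin Z/sin X ≈ 16.376.
Area = ½·x·y·sin Z ≈ 247.89.

247.892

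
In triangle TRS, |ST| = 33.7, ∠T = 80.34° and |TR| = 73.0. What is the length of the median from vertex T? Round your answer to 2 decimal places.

By the law of cosines, |RS|² = |ST|² + |TR|² − 2·|ST|·|TR|·cos T = 5639.1, so |RS| ≈ 75.094.
Median from T: ½√(2·|ST|² + 2·|TR|² − |RS|²) ≈ 42.692.

42.69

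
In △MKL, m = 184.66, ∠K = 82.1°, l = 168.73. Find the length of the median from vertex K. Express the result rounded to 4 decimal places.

By the law of cosines, k² = l² + m² − 2·l·m·cos K = 54004, so k ≈ 232.39.
Median from K: ½√(2·l² + 2·m² − k²) ≈ 133.35.

m_K ≈ 133.3548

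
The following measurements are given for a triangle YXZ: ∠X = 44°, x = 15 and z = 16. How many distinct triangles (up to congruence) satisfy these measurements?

2

z·sin X = 16·sin(44°) ≈ 11.11.
Since z sin X < x < z (11.11 < 15 < 16), two triangles exist.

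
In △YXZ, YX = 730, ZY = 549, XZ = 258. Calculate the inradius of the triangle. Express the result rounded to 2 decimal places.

Semiperimeter s = (258 + 549 + 730)/2 = 768.5.
Heron's formula: area = √(768.5·510.5·219.5·38.5) ≈ 57579.
Inradius = area/s = 57579/768.5 ≈ 74.924.

r ≈ 74.92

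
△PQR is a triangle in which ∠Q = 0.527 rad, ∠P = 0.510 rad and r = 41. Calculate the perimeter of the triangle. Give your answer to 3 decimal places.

88.203

The third angle is ∠R = π − ∠P − ∠Q = 2.105 rad.
Law of sines: p = r·sin P/sin R ≈ 23.25.
Law of sines: q = r·sin Q/sin R ≈ 23.953.
Semiperimeter s = (23.25+23.953+41)/2 = 44.101.
Perimeter = 23.25 + 23.953 + 41 = 88.203.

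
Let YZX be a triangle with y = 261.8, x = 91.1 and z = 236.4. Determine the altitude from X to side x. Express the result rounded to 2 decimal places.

h_X ≈ 235.19

Semiperimeter s = (261.8 + 236.4 + 91.1)/2 = 294.65.
Heron's formula: area = √(294.65·32.85·58.25·203.55) ≈ 10713.
The altitude from X has length 2·area/x ≈ 235.19.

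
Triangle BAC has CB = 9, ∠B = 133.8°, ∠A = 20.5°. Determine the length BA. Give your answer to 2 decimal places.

11.14

The third angle is ∠C = 180° − ∠B − ∠A = 25.70°.
Law of sines: BA = CB·sin C/sin A ≈ 11.145.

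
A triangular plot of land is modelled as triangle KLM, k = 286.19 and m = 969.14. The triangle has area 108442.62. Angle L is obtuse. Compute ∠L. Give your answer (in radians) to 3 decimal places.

∠L ≈ 2.244 rad

From area = ½·m·k·sin L, we get sin L = 2·area/(m·k) ≈ 0.78197.
Taking the obtuse solution, ∠L ≈ 2.244 rad.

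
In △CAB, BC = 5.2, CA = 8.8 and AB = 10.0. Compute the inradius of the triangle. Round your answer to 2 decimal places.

r ≈ 1.90

Semiperimeter s = (10 + 5.2 + 8.8)/2 = 12.
Heron's formula: area = √(12·2·6.8·3.2) ≈ 22.853.
Inradius = area/s = 22.853/12 ≈ 1.9044.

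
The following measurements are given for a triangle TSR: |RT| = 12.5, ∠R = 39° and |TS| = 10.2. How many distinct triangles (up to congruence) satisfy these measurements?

|RT|·sin R = 12.5·sin(39°) ≈ 7.867.
Since |RT| sin R < |TS| < |RT| (7.867 < 10.2 < 12.5), two triangles exist.

2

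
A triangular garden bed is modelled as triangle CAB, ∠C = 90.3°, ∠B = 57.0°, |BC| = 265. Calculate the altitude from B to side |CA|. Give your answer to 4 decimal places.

264.9964

The third angle is ∠A = 180° − ∠B − ∠C = 32.70°.
Law of sines: |AB| = |BC|·sin C/sin A ≈ 490.52.
Law of sines: |CA| = |BC|·sin B/sin A ≈ 411.39.
Area = ½·|BC|·|AB|·sin B ≈ 54508.
The altitude from B has length 2·area/|CA| ≈ 265.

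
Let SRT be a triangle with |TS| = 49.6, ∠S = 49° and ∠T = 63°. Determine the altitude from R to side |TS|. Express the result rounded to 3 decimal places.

35.973

The third angle is ∠R = 180° − ∠T − ∠S = 68.00°.
Law of sines: |RT| = |TS|·sin S/sin R ≈ 40.373.
Law of sines: |SR| = |TS|·sin T/sin R ≈ 47.665.
Area = ½·|TS|·|RT|·sin T ≈ 892.13.
The altitude from R has length 2·area/|TS| ≈ 35.973.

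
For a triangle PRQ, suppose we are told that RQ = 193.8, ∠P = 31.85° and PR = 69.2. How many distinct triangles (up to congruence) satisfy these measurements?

PR·sin P = 69.2·sin(31.85°) ≈ 36.52.
Since RQ ≥ PR, exactly one triangle exists.

1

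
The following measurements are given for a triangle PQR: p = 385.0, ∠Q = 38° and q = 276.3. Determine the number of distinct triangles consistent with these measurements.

2

p·sin Q = 385.0·sin(38°) ≈ 237.
Since p sin Q < q < p (237 < 276.3 < 385.0), two triangles exist.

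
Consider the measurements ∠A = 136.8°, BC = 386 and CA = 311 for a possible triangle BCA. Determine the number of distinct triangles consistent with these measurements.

1

CA·sin A = 311·sin(136.8°) ≈ 212.9.
Since ∠A is not acute, a triangle exists only if BC > CA; here BC > CA, so there is exactly one triangle.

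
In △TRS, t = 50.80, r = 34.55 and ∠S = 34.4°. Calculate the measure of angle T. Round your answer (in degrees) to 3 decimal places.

∠T ≈ 104.394°

By the law of cosines, s² = t² + r² − 2·t·r·cos S = 877.96, so s ≈ 29.63.
Law of cosines again: cos T = (r² + s² − t²)/(2·r·s) ≈ -0.24859, so ∠T ≈ 104.39°.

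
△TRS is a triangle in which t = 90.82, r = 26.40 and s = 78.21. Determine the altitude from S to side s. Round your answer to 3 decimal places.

Semiperimeter p = (90.82 + 26.4 + 78.21)/2 = 97.715.
Heron's formula: area = √(97.715·6.895·71.315·19.505) ≈ 968.08.
The altitude from S has length 2·area/s ≈ 24.756.

h_S ≈ 24.756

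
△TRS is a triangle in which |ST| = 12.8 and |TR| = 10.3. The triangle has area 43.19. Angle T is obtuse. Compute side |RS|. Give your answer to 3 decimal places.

21.659

From area = ½·|ST|·|TR|·sin T, we get sin T = 2·area/(|ST|·|TR|) ≈ 0.65519.
Taking the obtuse solution, ∠T ≈ 2.427 rad.
Law of cosines then gives |RS| ≈ 21.659.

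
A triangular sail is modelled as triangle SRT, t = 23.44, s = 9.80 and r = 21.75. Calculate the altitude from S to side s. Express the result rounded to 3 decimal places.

h_S ≈ 21.727

Semiperimeter p = (9.8 + 21.75 + 23.44)/2 = 27.495.
Heron's formula: area = √(27.495·17.695·5.745·4.055) ≈ 106.46.
The altitude from S has length 2·area/s ≈ 21.727.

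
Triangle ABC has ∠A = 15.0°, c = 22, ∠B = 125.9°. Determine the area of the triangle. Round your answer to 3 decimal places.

80.448

The third angle is ∠C = 180° − ∠A − ∠B = 39.10°.
Law of sines: a = c·sin A/sin C ≈ 9.0284.
Law of sines: b = c·sin B/sin C ≈ 28.257.
Area = ½·c·a·sin B ≈ 80.448.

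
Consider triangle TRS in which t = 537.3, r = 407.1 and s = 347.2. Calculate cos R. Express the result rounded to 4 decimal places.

0.6527

By the law of cosines, cos R = (s² + t² − r²) / (2·s·t) ≈ 0.65266, so ∠R ≈ 49.26°.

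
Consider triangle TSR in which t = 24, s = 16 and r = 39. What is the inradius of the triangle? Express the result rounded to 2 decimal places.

2.15

Semiperimeter p = (24 + 16 + 39)/2 = 39.5.
Heron's formula: area = √(39.5·15.5·23.5·0.5) ≈ 84.817.
Inradius = area/p = 84.817/39.5 ≈ 2.1473.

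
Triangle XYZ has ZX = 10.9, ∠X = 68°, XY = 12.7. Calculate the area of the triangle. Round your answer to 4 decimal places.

Area = ½·ZX·XY·sin X ≈ 64.175.

area ≈ 64.1750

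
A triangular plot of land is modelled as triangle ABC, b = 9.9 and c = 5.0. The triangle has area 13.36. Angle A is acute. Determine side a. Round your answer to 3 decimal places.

6.299

From area = ½·b·c·sin A, we get sin A = 2·area/(b·c) ≈ 0.53980.
Taking the acute solution, ∠A ≈ 0.570 rad.
Law of cosines then gives a ≈ 6.2986.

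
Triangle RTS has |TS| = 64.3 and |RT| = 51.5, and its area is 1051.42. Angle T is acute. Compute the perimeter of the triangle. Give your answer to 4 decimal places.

From area = ½·|RT|·|TS|·sin T, we get sin T = 2·area/(|RT|·|TS|) ≈ 0.63502.
Taking the acute solution, ∠T ≈ 39.42°.
Law of cosines then gives |SR| ≈ 40.873.
Perimeter = 64.3 + 40.873 + 51.5 = 156.67.

156.6728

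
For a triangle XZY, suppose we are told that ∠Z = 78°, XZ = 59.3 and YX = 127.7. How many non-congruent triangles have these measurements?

1

XZ·sin Z = 59.3·sin(78°) ≈ 58.
Since YX ≥ XZ, exactly one triangle exists.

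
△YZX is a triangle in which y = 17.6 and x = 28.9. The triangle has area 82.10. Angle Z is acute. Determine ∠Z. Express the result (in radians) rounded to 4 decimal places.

0.3287

From area = ½·x·y·sin Z, we get sin Z = 2·area/(x·y) ≈ 0.32282.
Taking the acute solution, ∠Z ≈ 0.329 rad.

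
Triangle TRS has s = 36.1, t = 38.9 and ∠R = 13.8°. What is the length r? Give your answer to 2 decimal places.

By the law of cosines, r² = s² + t² − 2·s·t·cos R = 88.912, so r ≈ 9.4293.

9.43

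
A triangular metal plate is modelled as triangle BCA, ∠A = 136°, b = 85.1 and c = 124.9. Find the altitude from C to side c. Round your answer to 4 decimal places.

By the law of cosines, a² = b² + c² − 2·b·c·cos A = 38134, so a ≈ 195.28.
Area = ½·b·c·sin A ≈ 3691.8.
The altitude from C has length 2·area/c ≈ 59.115.

59.1154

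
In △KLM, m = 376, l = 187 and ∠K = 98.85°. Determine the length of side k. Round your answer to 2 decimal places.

444.95

By the law of cosines, k² = l² + m² − 2·l·m·cos K = 1.9798e+05, so k ≈ 444.95.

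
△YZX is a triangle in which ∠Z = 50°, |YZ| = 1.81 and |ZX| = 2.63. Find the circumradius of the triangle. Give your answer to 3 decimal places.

1.317

By the law of cosines, |XY|² = |YZ|² + |ZX|² − 2·|YZ|·|ZX|·cos Z = 4.0733, so |XY| ≈ 2.0182.
Area = ½·|YZ|·|ZX|·sin Z ≈ 1.8233.
Circumradius = |XY|/(2 sin Z) ≈ 1.3173.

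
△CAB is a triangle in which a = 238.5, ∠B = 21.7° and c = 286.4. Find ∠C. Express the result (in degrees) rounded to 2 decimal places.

By the law of cosines, b² = c² + a² − 2·c·a·cos B = 11976, so b ≈ 109.43.
Law of cosines again: cos C = (a² + b² − c²)/(2·a·b) ≈ -0.25224, so ∠C ≈ 104.61°.

∠C ≈ 104.61°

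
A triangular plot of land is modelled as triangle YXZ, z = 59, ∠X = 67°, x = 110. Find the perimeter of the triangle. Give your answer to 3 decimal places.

perimeter ≈ 287.711

Law of sines: sin Z = z·sin X/x ≈ 0.49373.
Since x ≥ z, only the acute value applies: ∠Z ≈ 29.59°.
Then ∠Y = 180° − ∠X − ∠Z ≈ 83.41°.
Law of sines gives y = x·sin Y/sin X ≈ 118.71.
Semiperimeter s = (118.71+110+59)/2 = 143.86.
Perimeter = 118.71 + 110 + 59 = 287.71.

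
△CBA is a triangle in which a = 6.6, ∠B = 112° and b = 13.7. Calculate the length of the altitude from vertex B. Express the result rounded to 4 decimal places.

h_B ≈ 4.3707

Law of sines: sin A = a·sin B/b ≈ 0.44667.
Since b ≥ a, only the acute value applies: ∠A ≈ 26.53°.
Then ∠C = 180° − ∠B − ∠A ≈ 41.47°.
Law of sines gives c = b·sin C/sin B ≈ 9.785.
Area = ½·b·a·sin C ≈ 29.939.
The altitude from B has length 2·area/b ≈ 4.3707.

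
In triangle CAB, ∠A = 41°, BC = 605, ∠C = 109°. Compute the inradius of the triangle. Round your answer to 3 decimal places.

r ≈ 136.097

The third angle is ∠B = 180° − ∠C − ∠A = 30.00°.
Law of sines: AB = BC·sin C/sin A ≈ 871.93.
Law of sines: CA = BC·sin B/sin A ≈ 461.09.
Area = ½·BC·AB·sin B ≈ 1.3188e+05.
Semiperimeter s = (871.93+605+461.09)/2 = 969.01.
Inradius = area/s = 1.3188e+05/969.01 ≈ 136.1.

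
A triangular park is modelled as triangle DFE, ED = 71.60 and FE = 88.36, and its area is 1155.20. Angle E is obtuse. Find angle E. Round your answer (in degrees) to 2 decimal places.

158.58

From area = ½·FE·ED·sin E, we get sin E = 2·area/(FE·ED) ≈ 0.36519.
Taking the obtuse solution, ∠E ≈ 158.58°.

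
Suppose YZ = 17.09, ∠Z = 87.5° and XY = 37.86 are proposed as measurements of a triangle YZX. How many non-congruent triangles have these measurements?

1

YZ·sin Z = 17.09·sin(87.5°) ≈ 17.07.
Since XY ≥ YZ, exactly one triangle exists.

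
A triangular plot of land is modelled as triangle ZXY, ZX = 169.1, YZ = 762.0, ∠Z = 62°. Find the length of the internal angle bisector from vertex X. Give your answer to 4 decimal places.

By the law of cosines, XY² = YZ² + ZX² − 2·YZ·ZX·cos Z = 4.8825e+05, so XY ≈ 698.75.
Law of cosines again: cos X = (ZX² + XY² − YZ²)/(2·ZX·XY) ≈ -0.26996, so ∠X ≈ 105.66°.
The bisector from X has length 2·ZX·XY·cos(∠X/2)/(ZX+XY) ≈ 164.52.

164.5159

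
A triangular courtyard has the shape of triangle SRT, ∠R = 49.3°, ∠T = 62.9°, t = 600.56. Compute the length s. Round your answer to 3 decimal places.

624.616

The third angle is ∠S = 180° − ∠R − ∠T = 67.80°.
Law of sines: s = t·sin S/sin T ≈ 624.62.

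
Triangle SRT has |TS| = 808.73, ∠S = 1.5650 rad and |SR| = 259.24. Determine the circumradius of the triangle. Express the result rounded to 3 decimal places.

By the law of cosines, |RT|² = |TS|² + |SR|² − 2·|TS|·|SR|·cos S = 7.1882e+05, so |RT| ≈ 847.83.
Area = ½·|TS|·|SR|·sin S ≈ 1.0483e+05.
Circumradius = |RT|/(2 sin S) ≈ 423.92.

423.923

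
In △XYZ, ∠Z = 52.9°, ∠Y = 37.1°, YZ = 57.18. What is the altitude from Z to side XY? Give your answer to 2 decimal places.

The third angle is ∠X = 180° − ∠Y − ∠Z = 90.00°.
Law of sines: ZX = YZ·sin Y/sin X ≈ 34.491.
Law of sines: XY = YZ·sin Z/sin X ≈ 45.606.
Area = ½·YZ·ZX·sin Z ≈ 786.51.
The altitude from Z has length 2·area/XY ≈ 34.491.

34.49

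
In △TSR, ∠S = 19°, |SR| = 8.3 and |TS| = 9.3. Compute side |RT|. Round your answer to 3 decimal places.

3.068

By the law of cosines, |RT|² = |TS|² + |SR|² − 2·|TS|·|SR|·cos S = 9.4108, so |RT| ≈ 3.0677.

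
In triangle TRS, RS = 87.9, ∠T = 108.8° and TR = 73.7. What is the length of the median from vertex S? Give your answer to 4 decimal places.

Law of sines: sin S = TR·sin T/RS ≈ 0.79372.
Since RS ≥ TR, only the acute value applies: ∠S ≈ 52.53°.
Then ∠R = 180° − ∠T − ∠S ≈ 18.67°.
Law of sines gives ST = RS·sin R/sin T ≈ 29.717.
Median from S: ½√(2·RS² + 2·ST² − TR²) ≈ 54.285.

m_S ≈ 54.2847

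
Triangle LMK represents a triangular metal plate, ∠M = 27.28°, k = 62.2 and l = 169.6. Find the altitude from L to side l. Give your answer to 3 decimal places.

By the law of cosines, m² = k² + l² − 2·k·l·cos M = 13881, so m ≈ 117.82.
Area = ½·k·l·sin M ≈ 2417.5.
The altitude from L has length 2·area/l ≈ 28.509.

h_L ≈ 28.509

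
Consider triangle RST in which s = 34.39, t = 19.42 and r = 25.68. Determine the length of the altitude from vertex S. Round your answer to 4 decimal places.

Semiperimeter p = (25.68 + 34.39 + 19.42)/2 = 39.745.
Heron's formula: area = √(39.745·14.065·5.355·20.325) ≈ 246.66.
The altitude from S has length 2·area/s ≈ 14.345.

14.3451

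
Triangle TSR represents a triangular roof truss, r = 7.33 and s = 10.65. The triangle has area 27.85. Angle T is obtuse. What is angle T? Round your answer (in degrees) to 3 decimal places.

From area = ½·s·r·sin T, we get sin T = 2·area/(s·r) ≈ 0.71351.
Taking the obtuse solution, ∠T ≈ 134.48°.

∠T ≈ 134.479°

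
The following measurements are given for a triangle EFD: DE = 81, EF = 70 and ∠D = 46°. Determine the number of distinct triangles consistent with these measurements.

2

DE·sin D = 81·sin(46°) ≈ 58.27.
Since DE sin D < EF < DE (58.27 < 70 < 81), two triangles exist.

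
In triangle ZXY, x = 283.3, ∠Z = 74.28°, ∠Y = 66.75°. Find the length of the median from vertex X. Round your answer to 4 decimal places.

The third angle is ∠X = 180° − ∠Y − ∠Z = 38.97°.
Law of sines: z = x·sin Z/sin X ≈ 433.61.
Law of sines: y = x·sin Y/sin X ≈ 413.88.
Median from X: ½√(2·y² + 2·z² − x²) ≈ 399.49.

m_X ≈ 399.4898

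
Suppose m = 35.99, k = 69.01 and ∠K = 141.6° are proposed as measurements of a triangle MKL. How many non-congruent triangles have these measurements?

1

m·sin K = 35.99·sin(141.6°) ≈ 22.36.
Since ∠K is not acute, a triangle exists only if k > m; here k > m, so there is exactly one triangle.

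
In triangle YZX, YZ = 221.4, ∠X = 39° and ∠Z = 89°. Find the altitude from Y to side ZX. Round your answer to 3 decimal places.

The third angle is ∠Y = 180° − ∠Z − ∠X = 52.00°.
Law of sines: ZX = YZ·sin Y/sin X ≈ 277.23.
Law of sines: XY = YZ·sin Z/sin X ≈ 351.75.
Area = ½·YZ·ZX·sin Z ≈ 30685.
The altitude from Y has length 2·area/ZX ≈ 221.37.

221.366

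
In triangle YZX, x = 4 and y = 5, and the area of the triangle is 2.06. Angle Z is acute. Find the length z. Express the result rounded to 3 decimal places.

1.363

From area = ½·x·y·sin Z, we get sin Z = 2·area/(x·y) ≈ 0.20600.
Taking the acute solution, ∠Z ≈ 11.89°.
Law of cosines then gives z ≈ 1.3631.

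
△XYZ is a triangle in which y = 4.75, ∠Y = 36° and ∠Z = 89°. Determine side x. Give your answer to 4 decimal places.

6.6197

The third angle is ∠X = 180° − ∠Y − ∠Z = 55.00°.
Law of sines: x = y·sin X/sin Y ≈ 6.6197.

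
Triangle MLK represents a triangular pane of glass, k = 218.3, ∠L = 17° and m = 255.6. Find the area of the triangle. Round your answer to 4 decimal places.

area ≈ 8156.8022

Area = ½·k·m·sin L ≈ 8156.8.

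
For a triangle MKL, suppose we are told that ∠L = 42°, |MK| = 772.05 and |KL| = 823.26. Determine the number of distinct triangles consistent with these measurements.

|KL|·sin L = 823.26·sin(42°) ≈ 550.9.
Since |KL| sin L < |MK| < |KL| (550.9 < 772.05 < 823.26), two triangles exist.

2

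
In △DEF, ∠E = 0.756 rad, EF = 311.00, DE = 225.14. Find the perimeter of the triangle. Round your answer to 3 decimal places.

By the law of cosines, FD² = DE² + EF² − 2·DE·EF·cos E = 45520, so FD ≈ 213.35.
Semiperimeter s = (311+213.35+225.14)/2 = 374.75.
Perimeter = 311 + 213.35 + 225.14 = 749.49.

perimeter ≈ 749.494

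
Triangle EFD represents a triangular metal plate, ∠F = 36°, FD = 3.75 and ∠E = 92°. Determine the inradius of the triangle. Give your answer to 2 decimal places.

r ≈ 0.73

The third angle is ∠D = 180° − ∠E − ∠F = 52.00°.
Law of sines: DE = FD·sin F/sin E ≈ 2.2055.
Law of sines: EF = FD·sin D/sin E ≈ 2.9568.
Area = ½·FD·DE·sin D ≈ 3.2587.
Semiperimeter s = (3.75+2.2055+2.9568)/2 = 4.4562.
Inradius = area/s = 3.2587/4.4562 ≈ 0.73128.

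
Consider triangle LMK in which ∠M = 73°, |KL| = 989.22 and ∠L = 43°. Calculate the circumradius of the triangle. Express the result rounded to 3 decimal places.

The third angle is ∠K = 180° − ∠L − ∠M = 64.00°.
Law of sines: |MK| = |KL|·sin L/sin M ≈ 705.47.
Law of sines: |LM| = |KL|·sin K/sin M ≈ 929.73.
Circumradius = |KL|/(2 sin M) ≈ 517.21.

R ≈ 517.210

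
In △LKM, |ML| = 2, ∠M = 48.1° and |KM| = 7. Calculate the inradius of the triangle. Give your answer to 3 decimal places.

By the law of cosines, |LK|² = |KM|² + |ML|² − 2·|KM|·|ML|·cos M = 34.301, so |LK| ≈ 5.8567.
Area = ½·|KM|·|ML|·sin M ≈ 5.2102.
Semiperimeter s = (7+2+5.8567)/2 = 7.4283.
Inradius = area/s = 5.2102/7.4283 ≈ 0.70139.

r ≈ 0.701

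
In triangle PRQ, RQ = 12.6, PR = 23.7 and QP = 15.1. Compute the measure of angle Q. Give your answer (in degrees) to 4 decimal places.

∠Q ≈ 117.3669°

By the law of cosines, cos Q = (RQ² + QP² − PR²) / (2·RQ·QP) ≈ -0.45969, so ∠Q ≈ 117.37°.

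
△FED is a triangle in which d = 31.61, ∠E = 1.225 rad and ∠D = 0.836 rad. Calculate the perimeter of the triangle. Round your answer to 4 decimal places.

109.2770

The third angle is ∠F = π − ∠E − ∠D = 1.081 rad.
Law of sines: f = d·sin F/sin D ≈ 37.586.
Law of sines: e = d·sin E/sin D ≈ 40.081.
Semiperimeter s = (37.586+40.081+31.61)/2 = 54.639.
Perimeter = 37.586 + 40.081 + 31.61 = 109.28.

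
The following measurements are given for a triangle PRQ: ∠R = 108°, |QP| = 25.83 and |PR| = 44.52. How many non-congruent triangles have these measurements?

0

|PR|·sin R = 44.52·sin(108°) ≈ 42.34.
Since ∠R is not acute, a triangle exists only if |QP| > |PR|; here |QP| ≤ |PR|, so there is no triangle.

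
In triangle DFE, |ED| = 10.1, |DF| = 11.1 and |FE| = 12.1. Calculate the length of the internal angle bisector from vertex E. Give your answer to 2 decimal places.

By the law of cosines, cos E = (|FE|² + |ED|² − |DF|²) / (2·|FE|·|ED|) ≈ 0.51227, so ∠E ≈ 59.18°.
The bisector from E has length 2·|FE|·|ED|·cos(∠E/2)/(|FE|+|ED|) ≈ 9.5738.

9.57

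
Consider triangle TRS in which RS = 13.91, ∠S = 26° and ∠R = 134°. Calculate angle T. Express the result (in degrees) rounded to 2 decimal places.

20.00

The third angle is ∠T = 180° − ∠R − ∠S = 20.00°.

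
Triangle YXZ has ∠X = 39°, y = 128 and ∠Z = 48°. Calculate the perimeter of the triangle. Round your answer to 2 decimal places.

The third angle is ∠Y = 180° − ∠X − ∠Z = 93.00°.
Law of sines: x = y·sin X/sin Y ≈ 80.664.
Law of sines: z = y·sin Z/sin Y ≈ 95.253.
Semiperimeter s = (128+80.664+95.253)/2 = 151.96.
Perimeter = 128 + 80.664 + 95.253 = 303.92.

303.92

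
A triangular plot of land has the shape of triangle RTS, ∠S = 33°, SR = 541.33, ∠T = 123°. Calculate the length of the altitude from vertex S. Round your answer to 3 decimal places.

220.179

The third angle is ∠R = 180° − ∠T − ∠S = 24.00°.
Law of sines: TS = SR·sin R/sin T ≈ 262.53.
Law of sines: RT = SR·sin S/sin T ≈ 351.54.
Area = ½·SR·TS·sin S ≈ 38701.
The altitude from S has length 2·area/RT ≈ 220.18.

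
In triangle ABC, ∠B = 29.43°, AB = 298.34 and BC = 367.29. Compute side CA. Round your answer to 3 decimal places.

By the law of cosines, CA² = AB² + BC² − 2·AB·BC·cos B = 33035, so CA ≈ 181.75.

181.754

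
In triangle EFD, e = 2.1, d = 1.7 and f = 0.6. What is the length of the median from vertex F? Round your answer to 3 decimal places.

Median from F: ½√(2·d² + 2·e² − f²) ≈ 1.8868.

1.887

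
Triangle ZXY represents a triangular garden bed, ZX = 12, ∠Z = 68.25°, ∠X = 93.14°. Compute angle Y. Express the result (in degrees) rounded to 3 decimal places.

The third angle is ∠Y = 180° − ∠Z − ∠X = 18.61°.

18.610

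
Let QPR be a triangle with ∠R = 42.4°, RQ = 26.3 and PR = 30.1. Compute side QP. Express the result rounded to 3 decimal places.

By the law of cosines, QP² = PR² + RQ² − 2·PR·RQ·cos R = 428.53, so QP ≈ 20.701.

20.701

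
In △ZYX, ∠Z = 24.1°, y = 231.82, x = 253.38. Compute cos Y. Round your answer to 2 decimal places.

By the law of cosines, z² = y² + x² − 2·y·x·cos Z = 10705, so z ≈ 103.46.
Law of cosines again: cos Y = (x² + z² − y²)/(2·x·z) ≈ 0.40368, so ∠Y ≈ 66.19°.

cos Y ≈ 0.40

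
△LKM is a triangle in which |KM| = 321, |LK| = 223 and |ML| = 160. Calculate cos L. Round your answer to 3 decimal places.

-0.388

By the law of cosines, cos L = (|ML|² + |LK|² − |KM|²) / (2·|ML|·|LK|) ≈ -0.38834, so ∠L ≈ 112.85°.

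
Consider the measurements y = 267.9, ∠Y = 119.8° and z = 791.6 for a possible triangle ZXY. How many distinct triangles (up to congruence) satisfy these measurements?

0

z·sin Y = 791.6·sin(119.8°) ≈ 686.9.
Since ∠Y is not acute, a triangle exists only if y > z; here y ≤ z, so there is no triangle.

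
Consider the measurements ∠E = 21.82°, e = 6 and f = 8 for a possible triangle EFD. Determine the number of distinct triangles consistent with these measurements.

2

f·sin E = 8·sin(21.82°) ≈ 2.974.
Since f sin E < e < f (2.974 < 6 < 8), two triangles exist.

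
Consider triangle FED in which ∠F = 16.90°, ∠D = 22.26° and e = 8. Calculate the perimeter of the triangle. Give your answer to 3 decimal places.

The third angle is ∠E = 180° − ∠D − ∠F = 140.84°.
Law of sines: f = e·sin F/sin E ≈ 3.6828.
Law of sines: d = e·sin D/sin E ≈ 4.799.
Semiperimeter s = (3.6828+8+4.799)/2 = 8.2409.
Perimeter = 3.6828 + 8 + 4.799 = 16.482.

perimeter ≈ 16.482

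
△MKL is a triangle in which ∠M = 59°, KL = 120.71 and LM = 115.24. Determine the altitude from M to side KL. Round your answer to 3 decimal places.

Law of sines: sin K = LM·sin M/KL ≈ 0.81832.
Since KL ≥ LM, only the acute value applies: ∠K ≈ 54.92°.
Then ∠L = 180° − ∠M − ∠K ≈ 66.08°.
Law of sines gives MK = KL·sin L/sin M ≈ 128.73.
Area = ½·KL·LM·sin L ≈ 6358.1.
The altitude from M has length 2·area/KL ≈ 105.34.

h_M ≈ 105.344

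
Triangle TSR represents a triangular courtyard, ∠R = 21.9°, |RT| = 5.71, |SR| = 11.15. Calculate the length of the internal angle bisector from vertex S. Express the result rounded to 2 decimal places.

By the law of cosines, |TS|² = |SR|² + |RT|² − 2·|SR|·|RT|·cos R = 38.782, so |TS| ≈ 6.2276.
Law of cosines again: cos S = (|TS|² + |SR|² − |RT|²)/(2·|TS|·|SR|) ≈ 0.93970, so ∠S ≈ 20.00°.
The bisector from S has length 2·|TS|·|SR|·cos(∠S/2)/(|TS|+|SR|) ≈ 7.8702.

7.87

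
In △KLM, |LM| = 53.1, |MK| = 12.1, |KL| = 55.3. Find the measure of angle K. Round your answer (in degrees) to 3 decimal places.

∠K ≈ 73.285°

By the law of cosines, cos K = (|MK|² + |KL|² − |LM|²) / (2·|MK|·|KL|) ≈ 0.28760, so ∠K ≈ 73.29°.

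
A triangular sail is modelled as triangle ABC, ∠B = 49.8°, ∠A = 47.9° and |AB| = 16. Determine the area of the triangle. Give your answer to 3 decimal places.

The third angle is ∠C = 180° − ∠A − ∠B = 82.30°.
Law of sines: |BC| = |AB|·sin A/sin C ≈ 11.98.
Law of sines: |CA| = |AB|·sin B/sin C ≈ 12.332.
Area = ½·|AB|·|BC|·sin B ≈ 73.2.

area ≈ 73.200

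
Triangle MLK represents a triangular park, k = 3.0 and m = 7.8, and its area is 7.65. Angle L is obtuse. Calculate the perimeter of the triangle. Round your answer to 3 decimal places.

From area = ½·k·m·sin L, we get sin L = 2·area/(k·m) ≈ 0.65385.
Taking the obtuse solution, ∠L ≈ 139.17°.
Law of cosines then gives l ≈ 10.259.
Perimeter = 7.8 + 10.259 + 3 = 21.059.

21.059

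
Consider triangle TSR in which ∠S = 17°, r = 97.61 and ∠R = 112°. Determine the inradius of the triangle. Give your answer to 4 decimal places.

The third angle is ∠T = 180° − ∠S − ∠R = 51.00°.
Law of sines: t = r·sin T/sin R ≈ 81.815.
Law of sines: s = r·sin S/sin R ≈ 30.78.
Area = ½·r·t·sin S ≈ 1167.4.
Semiperimeter p = (81.815+30.78+97.61)/2 = 105.1.
Inradius = area/p = 1167.4/105.1 ≈ 11.108.

11.1076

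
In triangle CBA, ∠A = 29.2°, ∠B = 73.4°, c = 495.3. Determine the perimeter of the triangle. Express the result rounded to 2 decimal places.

The third angle is ∠C = 180° − ∠B − ∠A = 77.40°.
Law of sines: b = c·sin B/sin C ≈ 486.37.
Law of sines: a = c·sin A/sin C ≈ 247.6.
Semiperimeter s = (495.3+486.37+247.6)/2 = 614.64.
Perimeter = 495.3 + 486.37 + 247.6 = 1229.3.

perimeter ≈ 1229.27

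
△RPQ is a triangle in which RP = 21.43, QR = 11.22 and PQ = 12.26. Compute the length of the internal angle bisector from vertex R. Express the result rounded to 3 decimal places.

t_R ≈ 14.372

By the law of cosines, cos R = (QR² + RP² − PQ²) / (2·QR·RP) ≈ 0.90421, so ∠R ≈ 25.28°.
The bisector from R has length 2·QR·RP·cos(∠R/2)/(QR+RP) ≈ 14.372.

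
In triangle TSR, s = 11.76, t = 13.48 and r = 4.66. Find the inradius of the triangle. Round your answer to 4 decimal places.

Semiperimeter p = (13.48 + 11.76 + 4.66)/2 = 14.95.
Heron's formula: area = √(14.95·1.47·3.19·10.29) ≈ 26.859.
Inradius = area/p = 26.859/14.95 ≈ 1.7966.

1.7966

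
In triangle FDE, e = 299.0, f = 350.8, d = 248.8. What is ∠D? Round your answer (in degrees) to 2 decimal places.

By the law of cosines, cos D = (e² + f² − d²) / (2·e·f) ≈ 0.71771, so ∠D ≈ 44.13°.

44.13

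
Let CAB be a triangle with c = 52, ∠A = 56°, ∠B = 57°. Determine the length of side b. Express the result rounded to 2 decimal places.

47.38

The third angle is ∠C = 180° − ∠A − ∠B = 67.00°.
Law of sines: b = c·sin B/sin C ≈ 47.377.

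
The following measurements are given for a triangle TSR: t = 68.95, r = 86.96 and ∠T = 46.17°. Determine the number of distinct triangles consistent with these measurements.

2

r·sin T = 86.96·sin(46.17°) ≈ 62.73.
Since r sin T < t < r (62.73 < 68.95 < 86.96), two triangles exist.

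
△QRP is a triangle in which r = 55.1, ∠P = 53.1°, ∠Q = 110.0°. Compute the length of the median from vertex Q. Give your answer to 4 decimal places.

The third angle is ∠R = 180° − ∠P − ∠Q = 16.90°.
Law of sines: q = r·sin Q/sin R ≈ 178.11.
Law of sines: p = r·sin P/sin R ≈ 151.57.
Median from Q: ½√(2·r² + 2·p² − q²) ≈ 71.235.

71.2347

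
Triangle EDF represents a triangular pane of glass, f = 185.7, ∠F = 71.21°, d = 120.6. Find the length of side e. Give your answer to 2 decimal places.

Law of sines: sin D = d·sin F/f ≈ 0.61482.
Since f ≥ d, only the acute value applies: ∠D ≈ 37.94°.
Then ∠E = 180° − ∠F − ∠D ≈ 70.85°.
Law of sines gives e = f·sin E/sin F ≈ 185.3.

185.30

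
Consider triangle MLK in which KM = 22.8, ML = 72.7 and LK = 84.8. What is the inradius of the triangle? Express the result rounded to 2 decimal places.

Semiperimeter s = (84.8 + 22.8 + 72.7)/2 = 90.15.
Heron's formula: area = √(90.15·5.35·67.35·17.45) ≈ 752.88.
Inradius = area/s = 752.88/90.15 ≈ 8.3514.

r ≈ 8.35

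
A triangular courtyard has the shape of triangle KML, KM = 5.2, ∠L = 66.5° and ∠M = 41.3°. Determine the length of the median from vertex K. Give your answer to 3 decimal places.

m_K ≈ 3.638

The third angle is ∠K = 180° − ∠M − ∠L = 72.20°.
Law of sines: ML = KM·sin K/sin L ≈ 5.3989.
Law of sines: LK = KM·sin M/sin L ≈ 3.7424.
Median from K: ½√(2·LK² + 2·KM² − ML²) ≈ 3.6381.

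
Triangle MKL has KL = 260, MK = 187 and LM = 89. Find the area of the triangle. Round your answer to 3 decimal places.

area ≈ 5575.469

Semiperimeter s = (260 + 89 + 187)/2 = 268.
Heron's formula: area = √(268·8·179·81) ≈ 5575.5.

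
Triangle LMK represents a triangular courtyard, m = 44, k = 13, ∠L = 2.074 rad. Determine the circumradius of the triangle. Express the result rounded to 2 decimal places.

29.42

By the law of cosines, l² = m² + k² − 2·m·k·cos L = 2656.7, so l ≈ 51.543.
Area = ½·m·k·sin L ≈ 250.55.
Circumradius = l/(2 sin L) ≈ 29.418.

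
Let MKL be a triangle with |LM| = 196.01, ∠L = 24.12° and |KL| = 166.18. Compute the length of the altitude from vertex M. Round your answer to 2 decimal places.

By the law of cosines, |MK|² = |KL|² + |LM|² − 2·|KL|·|LM|·cos L = 6577.6, so |MK| ≈ 81.102.
Area = ½·|KL|·|LM|·sin L ≈ 6655.5.
The altitude from M has length 2·area/|KL| ≈ 80.099.

80.10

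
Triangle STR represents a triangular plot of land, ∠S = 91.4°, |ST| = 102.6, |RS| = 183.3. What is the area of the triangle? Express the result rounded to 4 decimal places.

area ≈ 9400.4830

Area = ½·|RS|·|ST|·sin S ≈ 9400.5.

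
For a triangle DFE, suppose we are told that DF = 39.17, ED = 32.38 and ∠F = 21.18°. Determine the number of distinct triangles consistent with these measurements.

DF·sin F = 39.17·sin(21.18°) ≈ 14.15.
Since DF sin F < ED < DF (14.15 < 32.38 < 39.17), two triangles exist.

2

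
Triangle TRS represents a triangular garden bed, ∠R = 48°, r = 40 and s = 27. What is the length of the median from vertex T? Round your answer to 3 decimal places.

Law of sines: sin S = s·sin R/r ≈ 0.50162.
Since r ≥ s, only the acute value applies: ∠S ≈ 30.11°.
Then ∠T = 180° − ∠R − ∠S ≈ 101.89°.
Law of sines gives t = r·sin T/sin R ≈ 52.67.
Median from T: ½√(2·r² + 2·s² − t²) ≈ 21.702.

m_T ≈ 21.702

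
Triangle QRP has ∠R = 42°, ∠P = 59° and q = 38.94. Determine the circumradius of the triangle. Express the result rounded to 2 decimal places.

19.83

The third angle is ∠Q = 180° − ∠R − ∠P = 79.00°.
Law of sines: r = q·sin R/sin Q ≈ 26.544.
Law of sines: p = q·sin P/sin Q ≈ 34.003.
Circumradius = q/(2 sin Q) ≈ 19.834.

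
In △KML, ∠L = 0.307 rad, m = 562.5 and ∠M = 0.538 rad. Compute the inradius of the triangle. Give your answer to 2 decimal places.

r ≈ 81.37

The third angle is ∠K = π − ∠M − ∠L = 2.297 rad.
Law of sines: k = m·sin K/sin M ≈ 821.07.
Law of sines: l = m·sin L/sin M ≈ 331.74.
Area = ½·m·k·sin L ≈ 69786.
Semiperimeter s = (821.07+562.5+331.74)/2 = 857.65.
Inradius = area/s = 69786/857.65 ≈ 81.369.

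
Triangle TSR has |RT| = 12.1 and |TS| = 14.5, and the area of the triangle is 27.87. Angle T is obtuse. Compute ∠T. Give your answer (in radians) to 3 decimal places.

2.818

From area = ½·|RT|·|TS|·sin T, we get sin T = 2·area/(|RT|·|TS|) ≈ 0.31770.
Taking the obtuse solution, ∠T ≈ 2.818 rad.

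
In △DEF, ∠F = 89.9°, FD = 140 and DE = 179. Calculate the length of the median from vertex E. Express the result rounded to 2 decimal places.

131.79

Law of sines: sin E = FD·sin F/DE ≈ 0.78212.
Since DE ≥ FD, only the acute value applies: ∠E ≈ 51.46°.
Then ∠D = 180° − ∠F − ∠E ≈ 38.64°.
Law of sines gives EF = DE·sin D/sin F ≈ 111.78.
Median from E: ½√(2·DE² + 2·EF² − FD²) ≈ 131.79.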